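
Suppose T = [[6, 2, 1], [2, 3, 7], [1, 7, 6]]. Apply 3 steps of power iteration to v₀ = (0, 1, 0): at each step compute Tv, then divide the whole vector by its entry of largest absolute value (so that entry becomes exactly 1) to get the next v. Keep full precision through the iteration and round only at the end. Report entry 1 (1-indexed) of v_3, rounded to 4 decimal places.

0.3993

Tv0 = (2.00000, 3.00000, 7.00000); divide by 7.00000 → v1 = (0.28571, 0.42857, 1.00000)
Tv1 = (3.57143, 8.85714, 9.28571); divide by 9.28571 → v2 = (0.38462, 0.95385, 1.00000)
Tv2 = (5.21538, 10.63077, 13.06154); divide by 13.06154 → v3 = (0.39929, 0.81390, 1.00000)
Requested entry of v3: 339/849 = 0.3993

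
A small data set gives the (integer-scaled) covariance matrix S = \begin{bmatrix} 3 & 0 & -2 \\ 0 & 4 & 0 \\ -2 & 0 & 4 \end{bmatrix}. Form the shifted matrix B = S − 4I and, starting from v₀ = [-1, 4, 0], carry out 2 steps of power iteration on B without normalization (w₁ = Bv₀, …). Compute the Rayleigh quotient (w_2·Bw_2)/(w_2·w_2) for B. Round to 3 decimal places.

B = S − 4I has rows (-1, 0, -2); (0, 0, 0); (-2, 0, 0)
w1 = Bv₀ = ((-1)·(-1) + 0·4 + (-2)·0; 0·(-1) + 0·4 + 0·0; (-2)·(-1) + 0·4 + 0·0) = (1, 0, 2)
w2 = Bw1 = ((-1)·1 + 0·0 + (-2)·2; 0·1 + 0·0 + 0·2; (-2)·1 + 0·0 + 0·2) = (-5, 0, -2)
Bw2 = (9, 0, 10)
w2·Bw2 = -65; w2·w2 = 29; μ ≈ -65/29 = -2.241

μ ≈ -2.241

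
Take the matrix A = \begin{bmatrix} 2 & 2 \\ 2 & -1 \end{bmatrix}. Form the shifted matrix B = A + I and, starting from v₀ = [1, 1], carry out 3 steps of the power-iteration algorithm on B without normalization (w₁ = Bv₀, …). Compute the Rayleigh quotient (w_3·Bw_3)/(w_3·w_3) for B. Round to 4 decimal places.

B = A + I has rows (3, 2); (2, 0)
w1 = Bv₀ = (3·1 + 2·1; 2·1 + 0·1) = (5, 2)
w2 = Bw1 = (3·5 + 2·2; 2·5 + 0·2) = (19, 10)
w3 = Bw2 = (77, 38)
Bw3 = (307, 154)
w3·Bw3 = 29491; w3·w3 = 7373; μ ≈ 29491/7373 = 3.9999

μ ≈ 3.9999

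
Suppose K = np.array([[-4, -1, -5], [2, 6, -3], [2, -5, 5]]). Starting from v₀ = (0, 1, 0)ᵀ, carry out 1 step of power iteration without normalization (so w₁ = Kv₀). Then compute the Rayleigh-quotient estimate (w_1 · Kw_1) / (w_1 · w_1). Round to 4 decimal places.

8.9677

w1 = Kv₀ = (-1, 6, -5)
Kw1 = (23, 49, -57)
w1·Kw1 = (-1)·23 + 6·49 + (-5)·(-57) = 556; w1·w1 = (-1)·(-1) + 6·6 + (-5)·(-5) = 62
λ ≈ 556/62 = 8.9677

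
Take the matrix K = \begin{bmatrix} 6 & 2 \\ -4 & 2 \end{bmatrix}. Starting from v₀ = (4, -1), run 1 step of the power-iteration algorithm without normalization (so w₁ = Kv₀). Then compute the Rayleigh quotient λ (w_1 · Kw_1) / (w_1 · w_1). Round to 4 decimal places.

w1 = Kv₀ = (6·4 + 2·(-1); (-4)·4 + 2·(-1)) = (22, -18)
Kw1 = (96, -124)
w1·Kw1 = 22·96 + (-18)·(-124) = 4344; w1·w1 = 22·22 + (-18)·(-18) = 808
λ ≈ 4344/808 = 5.3762

5.3762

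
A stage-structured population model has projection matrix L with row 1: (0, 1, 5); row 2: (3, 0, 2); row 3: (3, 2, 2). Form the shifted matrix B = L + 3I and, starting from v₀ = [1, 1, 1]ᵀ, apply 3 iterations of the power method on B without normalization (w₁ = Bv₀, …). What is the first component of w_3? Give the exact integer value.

B = L + 3I has rows (3, 1, 5); (3, 3, 2); (3, 2, 5)
w1 = Bv₀ = (9, 8, 10)
w2 = Bw1 = (85, 71, 93)
w3 = Bw2 = (791, 654, 862)
Requested component of w3: 791

791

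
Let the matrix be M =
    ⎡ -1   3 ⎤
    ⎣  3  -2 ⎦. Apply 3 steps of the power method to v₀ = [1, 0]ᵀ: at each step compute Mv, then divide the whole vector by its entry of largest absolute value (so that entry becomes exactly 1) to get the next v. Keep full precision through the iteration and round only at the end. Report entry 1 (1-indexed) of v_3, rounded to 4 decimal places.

-0.7708

Mv0 = (-1.00000, 3.00000); divide by 3.00000 → v1 = (-0.33333, 1.00000)
Mv1 = (3.33333, -3.00000); divide by 3.33333 → v2 = (1.00000, -0.90000)
Mv2 = (-3.70000, 4.80000); divide by 4.80000 → v3 = (-0.77083, 1.00000)
Requested entry of v3: -37/48 = -0.7708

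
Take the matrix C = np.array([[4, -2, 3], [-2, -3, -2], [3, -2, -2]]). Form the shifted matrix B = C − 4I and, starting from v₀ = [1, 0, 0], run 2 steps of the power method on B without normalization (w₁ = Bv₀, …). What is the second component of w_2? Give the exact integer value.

B = C − 4I has rows (0, -2, 3); (-2, -7, -2); (3, -2, -6)
w1 = Bv₀ = (0, -2, 3)
w2 = Bw1 = (13, 8, -14)
Requested component of w2: 8

8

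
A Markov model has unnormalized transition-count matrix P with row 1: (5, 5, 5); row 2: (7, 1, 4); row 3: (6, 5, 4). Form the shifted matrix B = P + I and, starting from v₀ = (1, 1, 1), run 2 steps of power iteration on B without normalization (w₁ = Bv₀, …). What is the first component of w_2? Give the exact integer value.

241

B = P + I has rows (6, 5, 5); (7, 2, 4); (6, 5, 5)
w1 = Bv₀ = (6·1 + 5·1 + 5·1; 7·1 + 2·1 + 4·1; 6·1 + 5·1 + 5·1) = (16, 13, 16)
w2 = Bw1 = (6·16 + 5·13 + 5·16; 7·16 + 2·13 + 4·16; 6·16 + 5·13 + 5·16) = (241, 202, 241)
Requested component of w2: 241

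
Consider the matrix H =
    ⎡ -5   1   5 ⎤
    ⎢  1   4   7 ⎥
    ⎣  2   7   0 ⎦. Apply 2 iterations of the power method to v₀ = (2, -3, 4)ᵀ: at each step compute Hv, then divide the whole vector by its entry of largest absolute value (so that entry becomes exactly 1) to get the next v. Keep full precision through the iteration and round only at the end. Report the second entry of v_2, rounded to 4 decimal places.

-0.2857

Hv0 = (7.00000, 18.00000, -17.00000); divide by 18.00000 → v1 = (0.38889, 1.00000, -0.94444)
Hv1 = (-5.66667, -2.22222, 7.77778); divide by 7.77778 → v2 = (-0.72857, -0.28571, 1.00000)
Requested entry of v2: -40/140 = -0.2857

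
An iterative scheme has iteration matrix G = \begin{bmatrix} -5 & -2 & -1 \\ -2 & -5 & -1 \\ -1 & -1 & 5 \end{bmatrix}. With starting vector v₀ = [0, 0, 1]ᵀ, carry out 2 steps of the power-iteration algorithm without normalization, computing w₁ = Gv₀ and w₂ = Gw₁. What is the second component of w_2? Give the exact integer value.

w1 = Gv₀ = (-1, -1, 5)
w2 = Gw1 = (2, 2, 27)
The requested component of w2 is 2.

2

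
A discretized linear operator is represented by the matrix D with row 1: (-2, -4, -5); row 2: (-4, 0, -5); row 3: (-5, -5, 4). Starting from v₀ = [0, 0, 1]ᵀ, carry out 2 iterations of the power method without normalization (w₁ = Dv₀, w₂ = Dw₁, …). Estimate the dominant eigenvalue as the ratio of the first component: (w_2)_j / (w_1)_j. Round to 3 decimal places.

λ ≈ -2.000

w1 = Dv₀ = ((-2)·0 + (-4)·0 + (-5)·1; (-4)·0 + 0·0 + (-5)·1; (-5)·0 + (-5)·0 + 4·1) = (-5, -5, 4)
w2 = Dw1 = ((-2)·(-5) + (-4)·(-5) + (-5)·4; (-4)·(-5) + 0·(-5) + (-5)·4; (-5)·(-5) + (-5)·(-5) + 4·4) = (10, 0, 66)
Ratio at component: 10 / -5 = -2.000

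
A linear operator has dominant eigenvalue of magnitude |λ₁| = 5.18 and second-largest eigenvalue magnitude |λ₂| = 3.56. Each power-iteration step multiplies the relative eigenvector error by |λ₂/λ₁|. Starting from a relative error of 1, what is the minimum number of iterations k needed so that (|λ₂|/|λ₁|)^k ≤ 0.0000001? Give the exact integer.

|λ₂/λ₁| = 3.56/5.18 = 0.68726
Need k ≥ ln(0.0000001) / ln(0.68726) = -16.1181 / -0.3750 ≈ 42.976
Smallest integer k satisfying the bound: 43

43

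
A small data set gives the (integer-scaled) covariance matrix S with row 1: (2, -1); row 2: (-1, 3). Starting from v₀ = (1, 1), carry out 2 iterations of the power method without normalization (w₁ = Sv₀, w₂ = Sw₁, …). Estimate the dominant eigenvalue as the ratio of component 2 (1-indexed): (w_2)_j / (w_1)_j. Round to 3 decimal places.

w1 = Sv₀ = (1, 2)
w2 = Sw1 = (0, 5)
Ratio at component: 5 / 2 = 2.500

2.500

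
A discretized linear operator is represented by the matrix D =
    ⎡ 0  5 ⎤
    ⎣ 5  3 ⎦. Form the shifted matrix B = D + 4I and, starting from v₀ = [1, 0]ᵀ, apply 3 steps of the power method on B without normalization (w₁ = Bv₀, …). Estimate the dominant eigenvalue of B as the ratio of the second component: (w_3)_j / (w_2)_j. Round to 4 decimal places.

μ ≈ 10.7273

B = D + 4I has rows (4, 5); (5, 7)
w1 = Bv₀ = (4·1 + 5·0; 5·1 + 7·0) = (4, 5)
w2 = Bw1 = (4·4 + 5·5; 5·4 + 7·5) = (41, 55)
w3 = Bw2 = (439, 590)
Ratio: 590/55 = 10.7273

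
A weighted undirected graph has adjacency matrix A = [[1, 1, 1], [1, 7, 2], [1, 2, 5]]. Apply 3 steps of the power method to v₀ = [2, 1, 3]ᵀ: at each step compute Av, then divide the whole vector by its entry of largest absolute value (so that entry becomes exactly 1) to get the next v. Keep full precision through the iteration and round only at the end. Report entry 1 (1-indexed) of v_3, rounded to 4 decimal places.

Av0 = (6.00000, 15.00000, 19.00000); divide by 19.00000 → v1 = (0.31579, 0.78947, 1.00000)
Av1 = (2.10526, 7.84211, 6.89474); divide by 7.84211 → v2 = (0.26846, 1.00000, 0.87919)
Av2 = (2.14765, 9.02685, 6.66443); divide by 9.02685 → v3 = (0.23792, 1.00000, 0.73829)
Requested entry of v3: 320/1345 = 0.2379

0.2379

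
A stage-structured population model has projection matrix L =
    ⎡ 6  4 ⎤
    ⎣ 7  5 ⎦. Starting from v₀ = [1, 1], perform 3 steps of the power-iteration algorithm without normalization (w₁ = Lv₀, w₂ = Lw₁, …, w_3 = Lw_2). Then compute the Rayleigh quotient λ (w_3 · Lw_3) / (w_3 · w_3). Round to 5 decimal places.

w1 = Lv₀ = (6·1 + 4·1; 7·1 + 5·1) = (10, 12)
w2 = Lw1 = (6·10 + 4·12; 7·10 + 5·12) = (108, 130)
w3 = Lw2 = (1168, 1406)
Lw3 = (12632, 15206)
w3·Lw3 = 1168·12632 + 1406·15206 = 36133812; w3·w3 = 1168·1168 + 1406·1406 = 3341060
λ ≈ 36133812/3341060 = 10.81507

λ ≈ 10.81507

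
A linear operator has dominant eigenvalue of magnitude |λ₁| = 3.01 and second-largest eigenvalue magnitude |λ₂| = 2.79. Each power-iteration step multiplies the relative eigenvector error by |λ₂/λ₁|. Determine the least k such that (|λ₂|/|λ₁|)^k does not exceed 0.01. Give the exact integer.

61

|λ₂/λ₁| = 2.79/3.01 = 0.92691
Need k ≥ ln(0.01) / ln(0.92691) = -4.6052 / -0.0759 ≈ 60.675
Smallest integer k satisfying the bound: 61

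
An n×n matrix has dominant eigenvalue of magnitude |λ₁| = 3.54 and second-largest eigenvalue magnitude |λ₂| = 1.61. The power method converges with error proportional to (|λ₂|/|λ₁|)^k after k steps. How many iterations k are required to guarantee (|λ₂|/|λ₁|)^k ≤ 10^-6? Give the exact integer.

|λ₂/λ₁| = 1.61/3.54 = 0.45480
Need k ≥ ln(10^-6) / ln(0.45480) = -13.8155 / -0.7879 ≈ 17.535
Smallest integer k satisfying the bound: 18

18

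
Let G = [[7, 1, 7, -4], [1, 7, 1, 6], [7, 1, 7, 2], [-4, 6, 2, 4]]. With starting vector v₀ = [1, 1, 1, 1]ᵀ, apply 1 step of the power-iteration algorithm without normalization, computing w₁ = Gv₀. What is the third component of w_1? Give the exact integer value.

w1 = Gv₀ = (11, 15, 17, 8)
The requested component of w1 is 17.

17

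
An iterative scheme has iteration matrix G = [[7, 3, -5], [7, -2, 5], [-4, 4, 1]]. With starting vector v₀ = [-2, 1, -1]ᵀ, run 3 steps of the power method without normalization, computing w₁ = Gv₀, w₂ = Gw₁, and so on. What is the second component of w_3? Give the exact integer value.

-1475

w1 = Gv₀ = (7·(-2) + 3·1 + (-5)·(-1); 7·(-2) + (-2)·1 + 5·(-1); (-4)·(-2) + 4·1 + 1·(-1)) = (-6, -21, 11)
w2 = Gw1 = (7·(-6) + 3·(-21) + (-5)·11; 7·(-6) + (-2)·(-21) + 5·11; (-4)·(-6) + 4·(-21) + 1·11) = (-160, 55, -49)
w3 = Gw2 = (-710, -1475, 811)
The requested component of w3 is -1475.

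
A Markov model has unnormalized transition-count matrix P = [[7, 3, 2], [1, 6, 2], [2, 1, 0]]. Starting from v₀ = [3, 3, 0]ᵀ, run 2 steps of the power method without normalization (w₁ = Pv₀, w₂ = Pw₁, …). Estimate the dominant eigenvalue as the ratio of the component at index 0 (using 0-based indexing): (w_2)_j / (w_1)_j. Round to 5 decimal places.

λ ≈ 9.70000

w1 = Pv₀ = (30, 21, 9)
w2 = Pw1 = (291, 174, 81)
Ratio at component: 291 / 30 = 9.70000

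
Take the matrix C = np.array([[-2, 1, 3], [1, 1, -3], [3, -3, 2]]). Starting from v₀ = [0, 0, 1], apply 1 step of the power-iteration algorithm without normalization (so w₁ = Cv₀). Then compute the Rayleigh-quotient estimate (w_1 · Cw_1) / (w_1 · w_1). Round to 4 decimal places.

λ ≈ 2.4091

w1 = Cv₀ = (3, -3, 2)
Cw1 = (-3, -6, 22)
w1·Cw1 = 3·(-3) + (-3)·(-6) + 2·22 = 53; w1·w1 = 3·3 + (-3)·(-3) + 2·2 = 22
λ ≈ 53/22 = 2.4091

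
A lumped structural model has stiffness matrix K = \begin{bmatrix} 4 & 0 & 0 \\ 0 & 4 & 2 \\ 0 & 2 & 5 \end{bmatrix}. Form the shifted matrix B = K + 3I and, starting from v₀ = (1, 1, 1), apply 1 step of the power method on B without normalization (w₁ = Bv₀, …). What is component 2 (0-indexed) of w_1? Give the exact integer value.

10

B = K + 3I has rows (7, 0, 0); (0, 7, 2); (0, 2, 8)
w1 = Bv₀ = (7·1 + 0·1 + 0·1; 0·1 + 7·1 + 2·1; 0·1 + 2·1 + 8·1) = (7, 9, 10)
Requested component of w1: 10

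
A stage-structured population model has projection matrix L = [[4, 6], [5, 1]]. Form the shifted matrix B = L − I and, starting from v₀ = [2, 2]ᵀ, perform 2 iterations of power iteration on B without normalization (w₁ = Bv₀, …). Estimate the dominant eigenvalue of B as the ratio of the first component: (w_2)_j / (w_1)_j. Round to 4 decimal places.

6.3333

B = L − I has rows (3, 6); (5, 0)
w1 = Bv₀ = (18, 10)
w2 = Bw1 = (114, 90)
Ratio: 114/18 = 6.3333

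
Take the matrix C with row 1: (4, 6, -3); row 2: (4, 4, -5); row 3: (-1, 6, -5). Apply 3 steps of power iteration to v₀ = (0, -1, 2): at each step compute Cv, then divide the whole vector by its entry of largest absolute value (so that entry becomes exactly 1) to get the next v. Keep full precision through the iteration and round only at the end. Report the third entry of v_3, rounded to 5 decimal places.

0.19841

Cv0 = (-12.000000, -14.000000, -16.000000); divide by -16.000000 → v1 = (0.750000, 0.875000, 1.000000)
Cv1 = (5.250000, 1.500000, -0.500000); divide by 5.250000 → v2 = (1.000000, 0.285714, -0.095238)
Cv2 = (6.000000, 5.619048, 1.190476); divide by 6.000000 → v3 = (1.000000, 0.936508, 0.198413)
Requested entry of v3: -100/-504 = 0.19841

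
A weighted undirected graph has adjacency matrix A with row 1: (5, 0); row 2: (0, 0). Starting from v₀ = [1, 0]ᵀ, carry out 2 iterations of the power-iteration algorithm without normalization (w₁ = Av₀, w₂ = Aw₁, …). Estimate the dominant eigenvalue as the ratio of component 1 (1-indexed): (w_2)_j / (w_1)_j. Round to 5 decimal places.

λ ≈ 5.00000

w1 = Av₀ = (5, 0)
w2 = Aw1 = (25, 0)
Ratio at component: 25 / 5 = 5.00000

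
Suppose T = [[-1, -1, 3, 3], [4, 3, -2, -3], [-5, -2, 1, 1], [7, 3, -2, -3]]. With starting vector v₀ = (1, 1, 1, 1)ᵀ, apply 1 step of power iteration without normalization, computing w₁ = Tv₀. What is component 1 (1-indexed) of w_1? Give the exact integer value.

w1 = Tv₀ = (4, 2, -5, 5)
The requested component of w1 is 4.

4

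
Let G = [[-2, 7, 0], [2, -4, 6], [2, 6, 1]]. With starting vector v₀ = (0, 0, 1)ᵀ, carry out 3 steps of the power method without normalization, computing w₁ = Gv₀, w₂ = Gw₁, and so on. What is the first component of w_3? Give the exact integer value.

-210

w1 = Gv₀ = ((-2)·0 + 7·0 + 0·1; 2·0 + (-4)·0 + 6·1; 2·0 + 6·0 + 1·1) = (0, 6, 1)
w2 = Gw1 = ((-2)·0 + 7·6 + 0·1; 2·0 + (-4)·6 + 6·1; 2·0 + 6·6 + 1·1) = (42, -18, 37)
w3 = Gw2 = (-210, 378, 13)
The requested component of w3 is -210.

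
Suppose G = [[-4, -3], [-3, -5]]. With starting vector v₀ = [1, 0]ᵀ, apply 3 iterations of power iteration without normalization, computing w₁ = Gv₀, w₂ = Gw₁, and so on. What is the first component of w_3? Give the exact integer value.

w1 = Gv₀ = ((-4)·1 + (-3)·0; (-3)·1 + (-5)·0) = (-4, -3)
w2 = Gw1 = ((-4)·(-4) + (-3)·(-3); (-3)·(-4) + (-5)·(-3)) = (25, 27)
w3 = Gw2 = (-181, -210)
The requested component of w3 is -181.

-181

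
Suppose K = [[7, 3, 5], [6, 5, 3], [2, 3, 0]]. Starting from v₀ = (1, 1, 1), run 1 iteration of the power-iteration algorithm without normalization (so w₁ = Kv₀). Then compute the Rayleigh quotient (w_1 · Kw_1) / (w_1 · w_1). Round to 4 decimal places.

12.0852

w1 = Kv₀ = (7·1 + 3·1 + 5·1; 6·1 + 5·1 + 3·1; 2·1 + 3·1 + 0·1) = (15, 14, 5)
Kw1 = (172, 175, 72)
w1·Kw1 = 15·172 + 14·175 + 5·72 = 5390; w1·w1 = 15·15 + 14·14 + 5·5 = 446
λ ≈ 5390/446 = 12.0852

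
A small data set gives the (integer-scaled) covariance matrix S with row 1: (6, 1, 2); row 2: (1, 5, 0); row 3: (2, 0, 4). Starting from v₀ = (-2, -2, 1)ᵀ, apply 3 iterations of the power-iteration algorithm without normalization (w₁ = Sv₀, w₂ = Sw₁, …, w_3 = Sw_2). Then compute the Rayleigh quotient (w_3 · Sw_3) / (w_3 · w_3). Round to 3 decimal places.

w1 = Sv₀ = (-12, -12, 0)
w2 = Sw1 = (-84, -72, -24)
w3 = Sw2 = (-624, -444, -264)
Sw3 = (-4716, -2844, -2304)
w3·Sw3 = (-624)·(-4716) + (-444)·(-2844) + (-264)·(-2304) = 4813776; w3·w3 = (-624)·(-624) + (-444)·(-444) + (-264)·(-264) = 656208
λ ≈ 4813776/656208 = 7.336

7.336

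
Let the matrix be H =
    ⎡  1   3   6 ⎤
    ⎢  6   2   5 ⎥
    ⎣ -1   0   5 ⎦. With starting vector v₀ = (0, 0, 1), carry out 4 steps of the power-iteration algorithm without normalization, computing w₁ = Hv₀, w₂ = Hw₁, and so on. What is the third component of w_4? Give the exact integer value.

w1 = Hv₀ = (1·0 + 3·0 + 6·1; 6·0 + 2·0 + 5·1; (-1)·0 + 0·0 + 5·1) = (6, 5, 5)
w2 = Hw1 = (1·6 + 3·5 + 6·5; 6·6 + 2·5 + 5·5; (-1)·6 + 0·5 + 5·5) = (51, 71, 19)
w3 = Hw2 = (378, 543, 44)
w4 = Hw3 = (2271, 3574, -158)
The requested component of w4 is -158.

-158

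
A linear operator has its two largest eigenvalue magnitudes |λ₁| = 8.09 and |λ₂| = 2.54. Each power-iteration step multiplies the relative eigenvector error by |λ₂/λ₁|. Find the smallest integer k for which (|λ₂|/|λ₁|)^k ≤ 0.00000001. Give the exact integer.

16

|λ₂/λ₁| = 2.54/8.09 = 0.31397
Need k ≥ ln(0.00000001) / ln(0.31397) = -18.4207 / -1.1585 ≈ 15.901
Smallest integer k satisfying the bound: 16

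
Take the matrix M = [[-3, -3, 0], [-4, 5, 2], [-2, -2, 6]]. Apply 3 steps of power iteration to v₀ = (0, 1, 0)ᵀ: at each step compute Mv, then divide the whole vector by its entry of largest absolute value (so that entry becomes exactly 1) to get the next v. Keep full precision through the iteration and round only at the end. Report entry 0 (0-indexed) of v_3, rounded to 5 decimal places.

-0.51592

Mv0 = (-3.000000, 5.000000, -2.000000); divide by 5.000000 → v1 = (-0.600000, 1.000000, -0.400000)
Mv1 = (-1.200000, 6.600000, -3.200000); divide by 6.600000 → v2 = (-0.181818, 1.000000, -0.484848)
Mv2 = (-2.454545, 4.757576, -4.545455); divide by 4.757576 → v3 = (-0.515924, 1.000000, -0.955414)
Requested entry of v3: -81/157 = -0.51592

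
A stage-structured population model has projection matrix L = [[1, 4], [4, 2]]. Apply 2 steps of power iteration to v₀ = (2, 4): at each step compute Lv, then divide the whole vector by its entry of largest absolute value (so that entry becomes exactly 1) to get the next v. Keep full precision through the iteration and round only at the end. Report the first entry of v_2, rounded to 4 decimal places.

Lv0 = (18.00000, 16.00000); divide by 18.00000 → v1 = (1.00000, 0.88889)
Lv1 = (4.55556, 5.77778); divide by 5.77778 → v2 = (0.78846, 1.00000)
Requested entry of v2: 82/104 = 0.7885

0.7885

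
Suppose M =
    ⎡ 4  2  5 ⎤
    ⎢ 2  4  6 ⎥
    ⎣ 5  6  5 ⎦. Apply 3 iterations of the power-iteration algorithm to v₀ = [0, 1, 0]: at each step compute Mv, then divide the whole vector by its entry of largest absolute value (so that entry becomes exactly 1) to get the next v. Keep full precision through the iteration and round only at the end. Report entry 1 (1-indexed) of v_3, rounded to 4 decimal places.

0.6953

Mv0 = (2.00000, 4.00000, 6.00000); divide by 6.00000 → v1 = (0.33333, 0.66667, 1.00000)
Mv1 = (7.66667, 9.33333, 10.66667); divide by 10.66667 → v2 = (0.71875, 0.87500, 1.00000)
Mv2 = (9.62500, 10.93750, 13.84375); divide by 13.84375 → v3 = (0.69526, 0.79007, 1.00000)
Requested entry of v3: 616/886 = 0.6953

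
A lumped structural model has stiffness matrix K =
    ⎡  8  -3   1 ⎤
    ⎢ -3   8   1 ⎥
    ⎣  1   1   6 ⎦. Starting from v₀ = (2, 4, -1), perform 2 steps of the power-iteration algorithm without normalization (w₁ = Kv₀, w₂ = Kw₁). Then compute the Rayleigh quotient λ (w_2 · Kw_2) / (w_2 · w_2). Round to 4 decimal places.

w1 = Kv₀ = (8·2 + (-3)·4 + 1·(-1); (-3)·2 + 8·4 + 1·(-1); 1·2 + 1·4 + 6·(-1)) = (3, 25, 0)
w2 = Kw1 = (8·3 + (-3)·25 + 1·0; (-3)·3 + 8·25 + 1·0; 1·3 + 1·25 + 6·0) = (-51, 191, 28)
Kw2 = (-953, 1709, 308)
w2·Kw2 = (-51)·(-953) + 191·1709 + 28·308 = 383646; w2·w2 = (-51)·(-51) + 191·191 + 28·28 = 39866
λ ≈ 383646/39866 = 9.6234

9.6234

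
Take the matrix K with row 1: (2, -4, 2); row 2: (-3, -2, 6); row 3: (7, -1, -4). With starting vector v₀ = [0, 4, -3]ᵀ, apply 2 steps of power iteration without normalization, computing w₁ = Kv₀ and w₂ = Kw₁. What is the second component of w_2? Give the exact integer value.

w1 = Kv₀ = (2·0 + (-4)·4 + 2·(-3); (-3)·0 + (-2)·4 + 6·(-3); 7·0 + (-1)·4 + (-4)·(-3)) = (-22, -26, 8)
w2 = Kw1 = (2·(-22) + (-4)·(-26) + 2·8; (-3)·(-22) + (-2)·(-26) + 6·8; 7·(-22) + (-1)·(-26) + (-4)·8) = (76, 166, -160)
The requested component of w2 is 166.

166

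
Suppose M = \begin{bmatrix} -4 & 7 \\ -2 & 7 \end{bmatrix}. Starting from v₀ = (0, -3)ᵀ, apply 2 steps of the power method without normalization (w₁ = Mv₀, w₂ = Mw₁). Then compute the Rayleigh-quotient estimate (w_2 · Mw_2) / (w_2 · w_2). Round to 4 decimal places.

6.2941

w1 = Mv₀ = (-21, -21)
w2 = Mw1 = (-63, -105)
Mw2 = (-483, -609)
w2·Mw2 = (-63)·(-483) + (-105)·(-609) = 94374; w2·w2 = (-63)·(-63) + (-105)·(-105) = 14994
λ ≈ 94374/14994 = 6.2941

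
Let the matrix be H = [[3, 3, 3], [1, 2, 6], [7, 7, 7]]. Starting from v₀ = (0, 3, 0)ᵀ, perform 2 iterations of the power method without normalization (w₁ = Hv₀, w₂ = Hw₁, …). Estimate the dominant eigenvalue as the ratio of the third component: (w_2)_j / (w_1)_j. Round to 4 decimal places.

12.0000

w1 = Hv₀ = (9, 6, 21)
w2 = Hw1 = (108, 147, 252)
Ratio at component: 252 / 21 = 12.0000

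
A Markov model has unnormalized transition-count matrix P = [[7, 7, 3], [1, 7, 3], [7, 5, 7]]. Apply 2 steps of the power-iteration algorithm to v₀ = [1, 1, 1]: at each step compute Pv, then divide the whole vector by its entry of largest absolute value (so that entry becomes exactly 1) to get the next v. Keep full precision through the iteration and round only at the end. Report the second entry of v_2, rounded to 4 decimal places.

Pv0 = (17.00000, 11.00000, 19.00000); divide by 19.00000 → v1 = (0.89474, 0.57895, 1.00000)
Pv1 = (13.31579, 7.94737, 16.15789); divide by 16.15789 → v2 = (0.82410, 0.49186, 1.00000)
Requested entry of v2: 151/307 = 0.4919

0.4919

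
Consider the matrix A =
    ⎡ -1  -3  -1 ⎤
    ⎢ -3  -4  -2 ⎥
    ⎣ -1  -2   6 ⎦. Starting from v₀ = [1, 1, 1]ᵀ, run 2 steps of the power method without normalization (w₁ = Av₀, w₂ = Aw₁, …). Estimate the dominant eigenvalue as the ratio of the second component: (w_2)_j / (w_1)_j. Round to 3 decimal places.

w1 = Av₀ = ((-1)·1 + (-3)·1 + (-1)·1; (-3)·1 + (-4)·1 + (-2)·1; (-1)·1 + (-2)·1 + 6·1) = (-5, -9, 3)
w2 = Aw1 = ((-1)·(-5) + (-3)·(-9) + (-1)·3; (-3)·(-5) + (-4)·(-9) + (-2)·3; (-1)·(-5) + (-2)·(-9) + 6·3) = (29, 45, 41)
Ratio at component: 45 / -9 = -5.000

λ ≈ -5.000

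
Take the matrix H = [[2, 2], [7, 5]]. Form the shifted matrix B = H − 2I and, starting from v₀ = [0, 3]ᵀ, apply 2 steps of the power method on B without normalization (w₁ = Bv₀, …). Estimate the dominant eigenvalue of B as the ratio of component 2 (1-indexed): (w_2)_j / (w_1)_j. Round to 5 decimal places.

B = H − 2I has rows (0, 2); (7, 3)
w1 = Bv₀ = (0·0 + 2·3; 7·0 + 3·3) = (6, 9)
w2 = Bw1 = (0·6 + 2·9; 7·6 + 3·9) = (18, 69)
Ratio: 69/9 = 7.66667

μ ≈ 7.66667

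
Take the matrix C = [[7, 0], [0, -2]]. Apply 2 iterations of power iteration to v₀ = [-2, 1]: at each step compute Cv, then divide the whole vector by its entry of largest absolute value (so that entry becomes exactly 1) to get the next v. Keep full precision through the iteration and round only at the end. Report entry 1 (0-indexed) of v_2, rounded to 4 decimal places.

Cv0 = (-14.00000, -2.00000); divide by -14.00000 → v1 = (1.00000, 0.14286)
Cv1 = (7.00000, -0.28571); divide by 7.00000 → v2 = (1.00000, -0.04082)
Requested entry of v2: 4/-98 = -0.0408

-0.0408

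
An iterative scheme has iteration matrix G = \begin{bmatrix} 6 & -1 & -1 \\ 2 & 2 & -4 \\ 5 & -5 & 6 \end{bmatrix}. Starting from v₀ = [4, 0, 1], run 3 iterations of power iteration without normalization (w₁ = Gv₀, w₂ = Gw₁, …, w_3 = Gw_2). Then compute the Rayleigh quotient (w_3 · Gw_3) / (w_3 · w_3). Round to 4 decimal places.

w1 = Gv₀ = (6·4 + (-1)·0 + (-1)·1; 2·4 + 2·0 + (-4)·1; 5·4 + (-5)·0 + 6·1) = (23, 4, 26)
w2 = Gw1 = (6·23 + (-1)·4 + (-1)·26; 2·23 + 2·4 + (-4)·26; 5·23 + (-5)·4 + 6·26) = (108, -50, 251)
w3 = Gw2 = (447, -888, 2296)
Gw3 = (1274, -10066, 20451)
w3·Gw3 = 447·1274 + (-888)·(-10066) + 2296·20451 = 56463582; w3·w3 = 447·447 + (-888)·(-888) + 2296·2296 = 6259969
λ ≈ 56463582/6259969 = 9.0198

9.0198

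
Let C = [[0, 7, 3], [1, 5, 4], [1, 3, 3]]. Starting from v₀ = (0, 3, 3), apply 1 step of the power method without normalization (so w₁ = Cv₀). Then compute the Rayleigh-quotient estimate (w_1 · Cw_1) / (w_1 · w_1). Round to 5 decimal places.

w1 = Cv₀ = (30, 27, 18)
Cw1 = (243, 237, 165)
w1·Cw1 = 30·243 + 27·237 + 18·165 = 16659; w1·w1 = 30·30 + 27·27 + 18·18 = 1953
λ ≈ 16659/1953 = 8.52995

8.52995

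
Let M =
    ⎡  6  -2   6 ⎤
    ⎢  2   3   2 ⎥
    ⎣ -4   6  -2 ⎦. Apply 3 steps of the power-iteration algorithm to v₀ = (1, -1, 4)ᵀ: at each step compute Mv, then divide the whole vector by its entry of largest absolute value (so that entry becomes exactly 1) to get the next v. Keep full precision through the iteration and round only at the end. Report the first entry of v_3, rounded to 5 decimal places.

Mv0 = (32.000000, 7.000000, -18.000000); divide by 32.000000 → v1 = (1.000000, 0.218750, -0.562500)
Mv1 = (2.187500, 1.531250, -1.562500); divide by 2.187500 → v2 = (1.000000, 0.700000, -0.714286)
Mv2 = (0.314286, 2.671429, 1.628571); divide by 2.671429 → v3 = (0.117647, 1.000000, 0.609626)
Requested entry of v3: 22/187 = 0.11765

0.11765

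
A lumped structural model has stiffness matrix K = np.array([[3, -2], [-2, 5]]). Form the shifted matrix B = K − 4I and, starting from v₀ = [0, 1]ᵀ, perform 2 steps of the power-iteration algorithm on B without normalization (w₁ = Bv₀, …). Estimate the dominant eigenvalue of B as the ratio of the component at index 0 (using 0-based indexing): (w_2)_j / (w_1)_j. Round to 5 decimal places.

B = K − 4I has rows (-1, -2); (-2, 1)
w1 = Bv₀ = (-2, 1)
w2 = Bw1 = (0, 5)
Ratio: 0/-2 = 0.00000

μ ≈ 0.00000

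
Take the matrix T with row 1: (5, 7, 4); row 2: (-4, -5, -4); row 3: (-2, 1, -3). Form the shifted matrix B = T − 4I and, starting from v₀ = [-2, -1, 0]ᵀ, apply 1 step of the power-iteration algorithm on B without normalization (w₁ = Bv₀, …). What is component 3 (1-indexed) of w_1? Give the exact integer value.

3

B = T − 4I has rows (1, 7, 4); (-4, -9, -4); (-2, 1, -7)
w1 = Bv₀ = (1·(-2) + 7·(-1) + 4·0; (-4)·(-2) + (-9)·(-1) + (-4)·0; (-2)·(-2) + 1·(-1) + (-7)·0) = (-9, 17, 3)
Requested component of w1: 3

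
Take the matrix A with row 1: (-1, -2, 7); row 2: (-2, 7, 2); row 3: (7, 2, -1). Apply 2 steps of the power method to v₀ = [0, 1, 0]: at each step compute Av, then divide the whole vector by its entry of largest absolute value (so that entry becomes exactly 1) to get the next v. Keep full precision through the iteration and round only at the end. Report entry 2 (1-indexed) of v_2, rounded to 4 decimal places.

Av0 = (-2.00000, 7.00000, 2.00000); divide by 7.00000 → v1 = (-0.28571, 1.00000, 0.28571)
Av1 = (0.28571, 8.14286, -0.28571); divide by 8.14286 → v2 = (0.03509, 1.00000, -0.03509)
Requested entry of v2: 57/57 = 1.0000

1.0000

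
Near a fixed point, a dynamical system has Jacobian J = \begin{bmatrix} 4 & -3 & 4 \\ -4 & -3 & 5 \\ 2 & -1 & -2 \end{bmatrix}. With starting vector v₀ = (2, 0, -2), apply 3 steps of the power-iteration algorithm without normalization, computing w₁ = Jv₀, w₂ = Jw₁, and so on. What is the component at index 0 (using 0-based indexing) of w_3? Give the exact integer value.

70

w1 = Jv₀ = (4·2 + (-3)·0 + 4·(-2); (-4)·2 + (-3)·0 + 5·(-2); 2·2 + (-1)·0 + (-2)·(-2)) = (0, -18, 8)
w2 = Jw1 = (4·0 + (-3)·(-18) + 4·8; (-4)·0 + (-3)·(-18) + 5·8; 2·0 + (-1)·(-18) + (-2)·8) = (86, 94, 2)
w3 = Jw2 = (70, -616, 74)
The requested component of w3 is 70.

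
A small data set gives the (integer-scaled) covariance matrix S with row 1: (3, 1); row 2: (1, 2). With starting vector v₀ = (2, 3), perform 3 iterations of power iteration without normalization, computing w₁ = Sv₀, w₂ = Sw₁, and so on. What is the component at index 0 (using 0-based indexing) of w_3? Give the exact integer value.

w1 = Sv₀ = (3·2 + 1·3; 1·2 + 2·3) = (9, 8)
w2 = Sw1 = (3·9 + 1·8; 1·9 + 2·8) = (35, 25)
w3 = Sw2 = (130, 85)
The requested component of w3 is 130.

130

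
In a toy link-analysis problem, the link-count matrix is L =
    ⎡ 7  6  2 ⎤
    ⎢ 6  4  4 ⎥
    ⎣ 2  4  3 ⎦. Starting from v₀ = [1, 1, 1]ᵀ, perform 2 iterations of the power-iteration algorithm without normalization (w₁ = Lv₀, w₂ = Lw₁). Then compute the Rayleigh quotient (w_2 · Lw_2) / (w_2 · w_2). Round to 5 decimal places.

λ ≈ 13.30741

w1 = Lv₀ = (7·1 + 6·1 + 2·1; 6·1 + 4·1 + 4·1; 2·1 + 4·1 + 3·1) = (15, 14, 9)
w2 = Lw1 = (7·15 + 6·14 + 2·9; 6·15 + 4·14 + 4·9; 2·15 + 4·14 + 3·9) = (207, 182, 113)
Lw2 = (2767, 2422, 1481)
w2·Lw2 = 207·2767 + 182·2422 + 113·1481 = 1180926; w2·w2 = 207·207 + 182·182 + 113·113 = 88742
λ ≈ 1180926/88742 = 13.30741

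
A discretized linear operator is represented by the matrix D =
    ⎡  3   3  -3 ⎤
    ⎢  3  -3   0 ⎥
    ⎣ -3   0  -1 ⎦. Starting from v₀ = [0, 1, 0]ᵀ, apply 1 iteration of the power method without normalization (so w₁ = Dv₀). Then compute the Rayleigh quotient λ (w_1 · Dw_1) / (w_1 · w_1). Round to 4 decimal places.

w1 = Dv₀ = (3·0 + 3·1 + (-3)·0; 3·0 + (-3)·1 + 0·0; (-3)·0 + 0·1 + (-1)·0) = (3, -3, 0)
Dw1 = (0, 18, -9)
w1·Dw1 = 3·0 + (-3)·18 + 0·(-9) = -54; w1·w1 = 3·3 + (-3)·(-3) + 0·0 = 18
λ ≈ -54/18 = -3.0000

-3.0000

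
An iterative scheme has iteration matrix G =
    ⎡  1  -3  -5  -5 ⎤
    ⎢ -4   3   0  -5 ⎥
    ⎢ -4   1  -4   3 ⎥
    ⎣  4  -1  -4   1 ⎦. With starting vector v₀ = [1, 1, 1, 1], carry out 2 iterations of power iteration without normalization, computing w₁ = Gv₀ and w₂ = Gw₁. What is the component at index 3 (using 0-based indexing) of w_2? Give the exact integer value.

-26

w1 = Gv₀ = (-12, -6, -4, 0)
w2 = Gw1 = (26, 30, 58, -26)
The requested component of w2 is -26.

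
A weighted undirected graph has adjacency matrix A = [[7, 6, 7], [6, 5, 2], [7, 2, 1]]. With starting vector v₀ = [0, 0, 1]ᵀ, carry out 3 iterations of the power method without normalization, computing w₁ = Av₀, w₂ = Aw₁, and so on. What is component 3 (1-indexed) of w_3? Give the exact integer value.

w1 = Av₀ = (7·0 + 6·0 + 7·1; 6·0 + 5·0 + 2·1; 7·0 + 2·0 + 1·1) = (7, 2, 1)
w2 = Aw1 = (7·7 + 6·2 + 7·1; 6·7 + 5·2 + 2·1; 7·7 + 2·2 + 1·1) = (68, 54, 54)
w3 = Aw2 = (1178, 786, 638)
The requested component of w3 is 638.

638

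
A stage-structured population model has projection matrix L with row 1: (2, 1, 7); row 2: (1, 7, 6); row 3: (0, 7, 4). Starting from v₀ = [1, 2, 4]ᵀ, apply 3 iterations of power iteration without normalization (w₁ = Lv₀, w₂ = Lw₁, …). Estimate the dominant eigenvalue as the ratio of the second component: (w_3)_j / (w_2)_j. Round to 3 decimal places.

12.507

w1 = Lv₀ = (32, 39, 30)
w2 = Lw1 = (313, 485, 393)
w3 = Lw2 = (3862, 6066, 4967)
Ratio at component: 6066 / 485 = 12.507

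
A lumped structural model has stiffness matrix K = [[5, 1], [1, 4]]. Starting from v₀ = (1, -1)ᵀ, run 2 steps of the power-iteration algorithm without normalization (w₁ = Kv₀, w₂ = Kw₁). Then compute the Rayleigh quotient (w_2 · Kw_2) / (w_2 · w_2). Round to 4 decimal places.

λ ≈ 4.0482

w1 = Kv₀ = (4, -3)
w2 = Kw1 = (17, -8)
Kw2 = (77, -15)
w2·Kw2 = 17·77 + (-8)·(-15) = 1429; w2·w2 = 17·17 + (-8)·(-8) = 353
λ ≈ 1429/353 = 4.0482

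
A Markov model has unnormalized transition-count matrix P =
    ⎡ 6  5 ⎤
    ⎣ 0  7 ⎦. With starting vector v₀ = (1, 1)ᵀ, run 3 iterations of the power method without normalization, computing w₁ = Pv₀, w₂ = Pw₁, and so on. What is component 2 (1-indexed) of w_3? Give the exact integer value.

w1 = Pv₀ = (6·1 + 5·1; 0·1 + 7·1) = (11, 7)
w2 = Pw1 = (6·11 + 5·7; 0·11 + 7·7) = (101, 49)
w3 = Pw2 = (851, 343)
The requested component of w3 is 343.

343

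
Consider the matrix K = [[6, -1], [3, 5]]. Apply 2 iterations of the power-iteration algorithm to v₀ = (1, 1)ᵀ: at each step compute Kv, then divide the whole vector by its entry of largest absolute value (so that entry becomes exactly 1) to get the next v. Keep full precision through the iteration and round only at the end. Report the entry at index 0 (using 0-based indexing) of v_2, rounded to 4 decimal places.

Kv0 = (5.00000, 8.00000); divide by 8.00000 → v1 = (0.62500, 1.00000)
Kv1 = (2.75000, 6.87500); divide by 6.87500 → v2 = (0.40000, 1.00000)
Requested entry of v2: 22/55 = 0.4000

0.4000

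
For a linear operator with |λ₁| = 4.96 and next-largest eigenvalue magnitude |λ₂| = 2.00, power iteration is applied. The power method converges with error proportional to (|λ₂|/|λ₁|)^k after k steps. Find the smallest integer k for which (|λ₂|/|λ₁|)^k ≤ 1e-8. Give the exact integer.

21

|λ₂/λ₁| = 2.00/4.96 = 0.40323
Need k ≥ ln(1e-8) / ln(0.40323) = -18.4207 / -0.9083 ≈ 20.281
Smallest integer k satisfying the bound: 21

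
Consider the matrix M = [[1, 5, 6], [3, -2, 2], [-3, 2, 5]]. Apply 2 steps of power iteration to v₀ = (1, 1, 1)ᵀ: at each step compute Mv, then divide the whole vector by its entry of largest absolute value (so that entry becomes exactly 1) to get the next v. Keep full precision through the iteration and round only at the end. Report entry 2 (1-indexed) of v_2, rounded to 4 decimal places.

0.7451

Mv0 = (12.00000, 3.00000, 4.00000); divide by 12.00000 → v1 = (1.00000, 0.25000, 0.33333)
Mv1 = (4.25000, 3.16667, -0.83333); divide by 4.25000 → v2 = (1.00000, 0.74510, -0.19608)
Requested entry of v2: 38/51 = 0.7451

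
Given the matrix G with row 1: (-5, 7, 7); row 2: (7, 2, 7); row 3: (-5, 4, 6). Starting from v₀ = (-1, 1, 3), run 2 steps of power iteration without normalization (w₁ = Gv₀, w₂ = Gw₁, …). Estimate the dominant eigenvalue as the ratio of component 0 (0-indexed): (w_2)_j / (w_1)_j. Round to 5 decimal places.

λ ≈ 4.12121

w1 = Gv₀ = (33, 16, 27)
w2 = Gw1 = (136, 452, 61)
Ratio at component: 136 / 33 = 4.12121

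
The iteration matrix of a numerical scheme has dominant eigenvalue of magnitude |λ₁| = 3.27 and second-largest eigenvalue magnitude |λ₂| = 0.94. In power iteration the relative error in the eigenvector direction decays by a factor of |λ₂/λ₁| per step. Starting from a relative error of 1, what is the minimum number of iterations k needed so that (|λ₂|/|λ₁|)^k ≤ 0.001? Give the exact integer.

6

|λ₂/λ₁| = 0.94/3.27 = 0.28746
Need k ≥ ln(0.001) / ln(0.28746) = -6.9078 / -1.2467 ≈ 5.541
Smallest integer k satisfying the bound: 6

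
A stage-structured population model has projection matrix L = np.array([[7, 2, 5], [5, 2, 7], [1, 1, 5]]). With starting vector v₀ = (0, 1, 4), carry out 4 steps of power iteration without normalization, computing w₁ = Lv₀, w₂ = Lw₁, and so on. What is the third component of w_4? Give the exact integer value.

14085

w1 = Lv₀ = (7·0 + 2·1 + 5·4; 5·0 + 2·1 + 7·4; 1·0 + 1·1 + 5·4) = (22, 30, 21)
w2 = Lw1 = (7·22 + 2·30 + 5·21; 5·22 + 2·30 + 7·21; 1·22 + 1·30 + 5·21) = (319, 317, 157)
w3 = Lw2 = (3652, 3328, 1421)
w4 = Lw3 = (39325, 34863, 14085)
The requested component of w4 is 14085.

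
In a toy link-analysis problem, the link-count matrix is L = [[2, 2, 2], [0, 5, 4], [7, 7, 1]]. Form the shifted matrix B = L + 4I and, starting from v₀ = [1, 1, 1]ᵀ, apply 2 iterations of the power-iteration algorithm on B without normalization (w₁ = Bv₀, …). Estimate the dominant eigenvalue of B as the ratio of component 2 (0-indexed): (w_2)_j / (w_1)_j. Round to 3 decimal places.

13.474

B = L + 4I has rows (6, 2, 2); (0, 9, 4); (7, 7, 5)
w1 = Bv₀ = (10, 13, 19)
w2 = Bw1 = (124, 193, 256)
Ratio: 256/19 = 13.474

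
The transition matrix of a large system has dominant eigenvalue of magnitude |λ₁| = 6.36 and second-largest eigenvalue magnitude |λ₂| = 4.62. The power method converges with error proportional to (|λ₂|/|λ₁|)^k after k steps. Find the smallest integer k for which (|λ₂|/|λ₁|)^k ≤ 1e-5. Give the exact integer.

|λ₂/λ₁| = 4.62/6.36 = 0.72642
Need k ≥ ln(1e-5) / ln(0.72642) = -11.5129 / -0.3196 ≈ 36.019
Smallest integer k satisfying the bound: 37

37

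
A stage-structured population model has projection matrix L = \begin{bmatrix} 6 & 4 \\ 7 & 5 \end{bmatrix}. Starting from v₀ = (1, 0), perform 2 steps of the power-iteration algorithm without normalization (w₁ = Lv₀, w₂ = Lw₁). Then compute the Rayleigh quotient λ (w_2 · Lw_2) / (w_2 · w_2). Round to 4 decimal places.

10.8159

w1 = Lv₀ = (6, 7)
w2 = Lw1 = (64, 77)
Lw2 = (692, 833)
w2·Lw2 = 64·692 + 77·833 = 108429; w2·w2 = 64·64 + 77·77 = 10025
λ ≈ 108429/10025 = 10.8159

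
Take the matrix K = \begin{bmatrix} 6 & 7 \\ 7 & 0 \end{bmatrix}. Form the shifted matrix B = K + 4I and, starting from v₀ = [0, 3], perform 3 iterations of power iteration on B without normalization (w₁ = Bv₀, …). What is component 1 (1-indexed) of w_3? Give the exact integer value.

B = K + 4I has rows (10, 7); (7, 4)
w1 = Bv₀ = (10·0 + 7·3; 7·0 + 4·3) = (21, 12)
w2 = Bw1 = (10·21 + 7·12; 7·21 + 4·12) = (294, 195)
w3 = Bw2 = (4305, 2838)
Requested component of w3: 4305

4305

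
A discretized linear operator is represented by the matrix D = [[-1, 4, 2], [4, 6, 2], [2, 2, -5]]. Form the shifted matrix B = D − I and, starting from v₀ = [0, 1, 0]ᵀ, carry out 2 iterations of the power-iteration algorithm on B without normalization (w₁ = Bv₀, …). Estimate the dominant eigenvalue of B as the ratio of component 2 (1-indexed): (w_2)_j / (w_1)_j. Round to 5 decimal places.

μ ≈ 9.00000

B = D − I has rows (-2, 4, 2); (4, 5, 2); (2, 2, -6)
w1 = Bv₀ = (4, 5, 2)
w2 = Bw1 = (16, 45, 6)
Ratio: 45/5 = 9.00000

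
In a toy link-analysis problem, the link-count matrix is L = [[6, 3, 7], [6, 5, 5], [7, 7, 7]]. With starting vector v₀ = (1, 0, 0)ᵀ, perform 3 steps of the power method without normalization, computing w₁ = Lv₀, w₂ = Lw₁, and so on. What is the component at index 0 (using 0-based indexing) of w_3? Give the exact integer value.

1852

w1 = Lv₀ = (6·1 + 3·0 + 7·0; 6·1 + 5·0 + 5·0; 7·1 + 7·0 + 7·0) = (6, 6, 7)
w2 = Lw1 = (6·6 + 3·6 + 7·7; 6·6 + 5·6 + 5·7; 7·6 + 7·6 + 7·7) = (103, 101, 133)
w3 = Lw2 = (1852, 1788, 2359)
The requested component of w3 is 1852.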